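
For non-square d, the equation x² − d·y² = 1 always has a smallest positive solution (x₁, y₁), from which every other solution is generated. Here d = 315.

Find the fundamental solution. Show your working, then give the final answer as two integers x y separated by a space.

71 4

[17; 1,2,1,34] for √315; ℓ=4 ⇒ convergent index 3
a_0=17:  p_0=17·1+0=17,  q_0=17·0+1=1
a_1=1:  p_1=1·17+1=18,  q_1=1·1+0=1
a_2=2:  p_2=2·18+17=53,  q_2=2·1+1=3
a_3=1:  p_3=1·53+18=71,  q_3=1·3+1=4
→ (71, 4).  Check: 71²=5041, 315·4²=5040, difference 1.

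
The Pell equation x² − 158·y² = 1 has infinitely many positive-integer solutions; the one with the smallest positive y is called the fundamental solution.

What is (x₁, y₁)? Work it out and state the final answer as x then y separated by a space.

7743 616

√158 = [12; 1,1,3,12,3,1,1,24, …], period ℓ=8 (even) → k=7
step 0: (12, 1)  from 12·(1,0) + (0,1)
step 1: (13, 1)  from 1·(12,1) + (1,0)
step 2: (25, 2)  from 1·(13,1) + (12,1)
step 3: (88, 7)  from 3·(25,2) + (13,1)
…
step 5: (3331, 265)  from 3·(1081,86) + (88,7)
step 6: (4412, 351)  from 1·(3331,265) + (1081,86)
step 7: (7743, 616)  from 1·(4412,351) + (3331,265)
fundamental: x₁=7743, y₁=616  (since 59954049 − 158·379456 = 1)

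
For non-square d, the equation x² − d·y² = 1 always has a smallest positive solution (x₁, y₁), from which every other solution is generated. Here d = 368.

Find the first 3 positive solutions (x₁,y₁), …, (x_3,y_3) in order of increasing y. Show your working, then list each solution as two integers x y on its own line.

√368 → a₀=19, period (5,2,5,38); ℓ=4 even so k=3
step 0: (19, 1)  from 19·(1,0) + (0,1)
…
step 2: (211, 11)  from 2·(96,5) + (19,1)
step 3: (1151, 60)  from 5·(211,11) + (96,5)
fundamental: x₁=1151, y₁=60  (since 1324801 − 368·3600 = 1)
(1151+60√368)^2 = 2649601 + 138120√368
(1151+60√368)^3 = 6099380351 + 317952180√368

1151 60
2649601 138120
6099380351 317952180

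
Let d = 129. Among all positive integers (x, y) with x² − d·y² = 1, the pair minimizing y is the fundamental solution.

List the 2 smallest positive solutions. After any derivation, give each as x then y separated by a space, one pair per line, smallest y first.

16855 1484
568182049 50025640

√129 → a₀=11, period (2,1,3,1,6,1,3,1,2,22); ℓ=10 even so k=9
step 0: (11, 1)  from 11·(1,0) + (0,1)
step 1: (23, 2)  from 2·(11,1) + (1,0)
step 2: (34, 3)  from 1·(23,2) + (11,1)
step 3: (125, 11)  from 3·(34,3) + (23,2)
step 4: (159, 14)  from 1·(125,11) + (34,3)
…
step 6: (1238, 109)  from 1·(1079,95) + (159,14)
step 7: (4793, 422)  from 3·(1238,109) + (1079,95)
step 8: (6031, 531)  from 1·(4793,422) + (1238,109)
step 9: (16855, 1484)  from 2·(6031,531) + (4793,422)
(x₁, y₁) = (16855, 1484);  16855² − 129·1484² = 1 ✓
(x_2, y_2) = (16855·16855 + 129·1484·1484, 16855·1484 + 1484·16855) = (568182049, 50025640)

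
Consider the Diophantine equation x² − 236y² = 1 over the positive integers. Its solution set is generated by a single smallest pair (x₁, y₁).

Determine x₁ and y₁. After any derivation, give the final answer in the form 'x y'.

d=236: √d = [15; 2,1,3,5,1,6,1,5,3,1,2,30] (ℓ=12, even), read p_11/q_11
k=0  a_k=15  p_k/q_k = 15/1
k=1  a_k=2  p_k/q_k = 31/2
k=2  a_k=1  p_k/q_k = 46/3
…
k=5  a_k=1  p_k/q_k = 1060/69
…
k=10  a_k=1  p_k/q_k = 203535/13249
k=11  a_k=2  p_k/q_k = 561799/36570
→ (561799, 36570).  Check: 561799²=315618116401, 236·36570²=315618116400, difference 1.

561799 36570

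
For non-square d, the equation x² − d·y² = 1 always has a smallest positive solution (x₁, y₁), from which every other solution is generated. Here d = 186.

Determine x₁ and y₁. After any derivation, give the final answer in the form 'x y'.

7501 550

d=186: √d = [13; 1,1,1,3,4,3,1,1,1,26] (ℓ=10, even), read p_9/q_9
step 0: (13, 1)  from 13·(1,0) + (0,1)
step 1: (14, 1)  from 1·(13,1) + (1,0)
…
step 3: (41, 3)  from 1·(27,2) + (14,1)
step 4: (150, 11)  from 3·(41,3) + (27,2)
step 5: (641, 47)  from 4·(150,11) + (41,3)
step 6: (2073, 152)  from 3·(641,47) + (150,11)
step 7: (2714, 199)  from 1·(2073,152) + (641,47)
step 8: (4787, 351)  from 1·(2714,199) + (2073,152)
step 9: (7501, 550)  from 1·(4787,351) + (2714,199)
(x₁, y₁) = (7501, 550);  7501² − 186·550² = 1 ✓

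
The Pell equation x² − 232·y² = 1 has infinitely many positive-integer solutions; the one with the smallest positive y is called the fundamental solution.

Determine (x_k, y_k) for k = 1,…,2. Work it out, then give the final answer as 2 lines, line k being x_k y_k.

√232 → a₀=15, period (4,3,7,3,4,30); ℓ=6 even so k=5
k=0  a_k=15  p_k/q_k = 15/1
…
k=2  a_k=3  p_k/q_k = 198/13
k=3  a_k=7  p_k/q_k = 1447/95
k=4  a_k=3  p_k/q_k = 4539/298
k=5  a_k=4  p_k/q_k = 19603/1287
fundamental: x₁=19603, y₁=1287  (since 384277609 − 232·1656369 = 1)
k=2:  x_2 = 19603·19603+232·1287·1287 = 768555217,  y_2 = 19603·1287+1287·19603 = 50458122

19603 1287
768555217 50458122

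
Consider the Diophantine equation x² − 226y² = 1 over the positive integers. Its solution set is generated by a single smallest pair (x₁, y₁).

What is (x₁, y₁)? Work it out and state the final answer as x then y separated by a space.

451 30

√226 → a₀=15, period (30); ℓ=1 odd so k=1
k=0  a_k=15  p_k/q_k = 15/1
k=1  a_k=30  p_k/q_k = 451/30
(x₁, y₁) = (451, 30);  451² − 226·30² = 1 ✓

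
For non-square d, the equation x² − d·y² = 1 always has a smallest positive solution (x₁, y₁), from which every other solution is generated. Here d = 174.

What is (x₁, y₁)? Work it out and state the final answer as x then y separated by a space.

1451 110

d=174: √d = [13; 5,4,5,26] (ℓ=4, even), read p_3/q_3
a_0=13:  p_0=13·1+0=13,  q_0=13·0+1=1
…
a_2=4:  p_2=4·66+13=277,  q_2=4·5+1=21
a_3=5:  p_3=5·277+66=1451,  q_3=5·21+5=110
fundamental: x₁=1451, y₁=110  (since 2105401 − 174·12100 = 1)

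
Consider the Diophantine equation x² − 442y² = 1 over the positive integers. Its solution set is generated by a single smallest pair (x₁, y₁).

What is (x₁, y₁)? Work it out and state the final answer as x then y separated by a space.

883 42

√442 → a₀=21, period (42); ℓ=1 odd so k=1
i=0: a=21 ⇒ p=21, q=1
i=1: a=42 ⇒ p=883, q=42
(x₁, y₁) = (883, 42);  883² − 442·42² = 1 ✓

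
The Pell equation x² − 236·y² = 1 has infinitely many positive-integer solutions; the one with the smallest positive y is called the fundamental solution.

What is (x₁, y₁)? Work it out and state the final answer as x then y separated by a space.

561799 36570

√236 → a₀=15, period (2,1,3,5,1,6,1,5,3,1,2,30); ℓ=12 even so k=11
k=0  a_k=15  p_k/q_k = 15/1
k=1  a_k=2  p_k/q_k = 31/2
k=2  a_k=1  p_k/q_k = 46/3
k=3  a_k=3  p_k/q_k = 169/11
k=4  a_k=5  p_k/q_k = 891/58
k=5  a_k=1  p_k/q_k = 1060/69
…
k=7  a_k=1  p_k/q_k = 8311/541
…
k=9  a_k=3  p_k/q_k = 154729/10072
k=10  a_k=1  p_k/q_k = 203535/13249
k=11  a_k=2  p_k/q_k = 561799/36570
→ (561799, 36570).  Check: 561799²=315618116401, 236·36570²=315618116400, difference 1.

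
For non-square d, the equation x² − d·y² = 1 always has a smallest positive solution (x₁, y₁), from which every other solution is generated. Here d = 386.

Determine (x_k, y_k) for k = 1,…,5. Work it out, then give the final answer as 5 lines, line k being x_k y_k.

[19; 1,1,1,4,1,18,1,4,1,1,1,38] for √386; ℓ=12 ⇒ convergent index 11
a_0=19:  p_0=19·1+0=19,  q_0=19·0+1=1
…
a_4=4:  p_4=4·59+39=275,  q_4=4·3+2=14
a_5=1:  p_5=1·275+59=334,  q_5=1·14+3=17
…
a_8=4:  p_8=4·6621+6287=32771,  q_8=4·337+320=1668
a_9=1:  p_9=1·32771+6621=39392,  q_9=1·1668+337=2005
a_10=1:  p_10=1·39392+32771=72163,  q_10=1·2005+1668=3673
a_11=1:  p_11=1·72163+39392=111555,  q_11=1·3673+2005=5678
→ (111555, 5678).  Check: 111555²=12444518025, 386·5678²=12444518024, difference 1.
k=2:  x_2 = 111555·111555+386·5678·5678 = 24889036049,  y_2 = 111555·5678+5678·111555 = 1266818580
k=3:  x_3 = 111555·24889036049+386·5678·1266818580 = 5552992832780835,  y_3 = 111555·1266818580+5678·24889036049 = 282639893378122
k=4:  x_4 = 111555·5552992832780835+386·5678·282639893378122 = 1238928230896843060801,  y_4 = 111555·282639893378122+5678·5552992832780835 = 63059786610325980840
k=5:  x_5 = 111555·1238928230896843060801+386·5678·63059786610325980840 = 276417277589841662462530275,  y_5 = 111555·63059786610325980840+5678·1238928230896843060801 = 14069268990347189691834278

111555 5678
24889036049 1266818580
5552992832780835 282639893378122
1238928230896843060801 63059786610325980840
276417277589841662462530275 14069268990347189691834278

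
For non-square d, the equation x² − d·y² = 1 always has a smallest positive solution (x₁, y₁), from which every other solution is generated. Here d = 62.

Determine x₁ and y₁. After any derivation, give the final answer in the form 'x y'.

√62 = [7; 1,6,1,14, …], period ℓ=4 (even) → k=3
i=0: a=7 ⇒ p=7, q=1
…
i=2: a=6 ⇒ p=55, q=7
i=3: a=1 ⇒ p=63, q=8
fundamental: x₁=63, y₁=8  (since 3969 − 62·64 = 1)

63 8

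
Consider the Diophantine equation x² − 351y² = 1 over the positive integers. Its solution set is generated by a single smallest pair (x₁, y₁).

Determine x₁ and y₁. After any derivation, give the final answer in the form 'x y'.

d=351: √d = [18; 1,2,1,3,2,2,2,3,1,2,1,36] (ℓ=12, even), read p_11/q_11
a_0=18:  p_0=18·1+0=18,  q_0=18·0+1=1
a_1=1:  p_1=1·18+1=19,  q_1=1·1+0=1
…
a_4=3:  p_4=3·75+56=281,  q_4=3·4+3=15
…
a_6=2:  p_6=2·637+281=1555,  q_6=2·34+15=83
…
a_10=2:  p_10=2·16543+12796=45882,  q_10=2·883+683=2449
a_11=1:  p_11=1·45882+16543=62425,  q_11=1·2449+883=3332
→ (62425, 3332).  Check: 62425²=3896880625, 351·3332²=3896880624, difference 1.

62425 3332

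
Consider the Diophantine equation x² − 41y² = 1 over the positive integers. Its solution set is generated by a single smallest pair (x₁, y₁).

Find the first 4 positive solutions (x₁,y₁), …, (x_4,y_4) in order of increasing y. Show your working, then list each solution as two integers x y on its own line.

√41 = [6; 2,2,12, …], period ℓ=3 (odd) → k=5
k=0  a_k=6  p_k/q_k = 6/1
k=1  a_k=2  p_k/q_k = 13/2
k=2  a_k=2  p_k/q_k = 32/5
k=3  a_k=12  p_k/q_k = 397/62
k=4  a_k=2  p_k/q_k = 826/129
k=5  a_k=2  p_k/q_k = 2049/320
→ (2049, 320).  Check: 2049²=4198401, 41·320²=4198400, difference 1.
(2049+320√41)^2 = 8396801 + 1311360√41
(2049+320√41)^3 = 34410088449 + 5373952960√41
(2049+320√41)^4 = 141012534067201 + 22022457918720√41

2049 320
8396801 1311360
34410088449 5373952960
141012534067201 22022457918720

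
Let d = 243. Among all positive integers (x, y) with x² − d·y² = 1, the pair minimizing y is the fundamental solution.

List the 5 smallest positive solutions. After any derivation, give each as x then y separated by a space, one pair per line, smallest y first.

70226 4505
9863382151 632736260
1385331749802026 88869073185015
194572614913330773601 12481839066348990520
27328112908421802064005626 1753099260457979343330025

√243 → a₀=15, period (1,1,2,3,15,3,2,1,1,30); ℓ=10 even so k=9
k=0  a_k=15  p_k/q_k = 15/1
k=1  a_k=1  p_k/q_k = 16/1
…
k=3  a_k=2  p_k/q_k = 78/5
…
k=5  a_k=15  p_k/q_k = 4053/260
…
k=7  a_k=2  p_k/q_k = 28901/1854
k=8  a_k=1  p_k/q_k = 41325/2651
k=9  a_k=1  p_k/q_k = 70226/4505
fundamental: x₁=70226, y₁=4505  (since 4931691076 − 243·20295025 = 1)
(x_2, y_2) = (70226·70226 + 243·4505·4505, 70226·4505 + 4505·70226) = (9863382151, 632736260)
(x_3, y_3) = (70226·9863382151 + 243·4505·632736260, 70226·632736260 + 4505·9863382151) = (1385331749802026, 88869073185015)
(x_4, y_4) = (70226·1385331749802026 + 243·4505·88869073185015, 70226·88869073185015 + 4505·1385331749802026) = (194572614913330773601, 12481839066348990520)
(x_5, y_5) = (70226·194572614913330773601 + 243·4505·12481839066348990520, 70226·12481839066348990520 + 4505·194572614913330773601) = (27328112908421802064005626, 1753099260457979343330025)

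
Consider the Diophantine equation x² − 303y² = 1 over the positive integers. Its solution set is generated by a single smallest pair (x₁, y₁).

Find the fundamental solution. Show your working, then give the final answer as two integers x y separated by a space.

d=303: √d = [17; 2,2,5,2,2,34] (ℓ=6, even), read p_5/q_5
k=0  a_k=17  p_k/q_k = 17/1
k=1  a_k=2  p_k/q_k = 35/2
…
k=3  a_k=5  p_k/q_k = 470/27
k=4  a_k=2  p_k/q_k = 1027/59
k=5  a_k=2  p_k/q_k = 2524/145
→ (2524, 145).  Check: 2524²=6370576, 303·145²=6370575, difference 1.

2524 145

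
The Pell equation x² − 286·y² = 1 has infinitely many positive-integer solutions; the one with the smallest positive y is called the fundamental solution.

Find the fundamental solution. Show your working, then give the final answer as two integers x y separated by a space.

d=286: √d = [16; 1,10,3,3,2,3,3,10,1,32] (ℓ=10, even), read p_9/q_9
a_0=16:  p_0=16·1+0=16,  q_0=16·0+1=1
a_1=1:  p_1=1·16+1=17,  q_1=1·1+0=1
a_2=10:  p_2=10·17+16=186,  q_2=10·1+1=11
…
a_4=3:  p_4=3·575+186=1911,  q_4=3·34+11=113
a_5=2:  p_5=2·1911+575=4397,  q_5=2·113+34=260
a_6=3:  p_6=3·4397+1911=15102,  q_6=3·260+113=893
…
a_8=10:  p_8=10·49703+15102=512132,  q_8=10·2939+893=30283
a_9=1:  p_9=1·512132+49703=561835,  q_9=1·30283+2939=33222
→ (561835, 33222).  Check: 561835²=315658567225, 286·33222²=315658567224, difference 1.

561835 33222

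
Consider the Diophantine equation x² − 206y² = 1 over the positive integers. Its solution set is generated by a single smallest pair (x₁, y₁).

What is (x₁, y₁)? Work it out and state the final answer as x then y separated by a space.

59535 4148

√206 → a₀=14, period (2,1,5,14,5,1,2,28); ℓ=8 even so k=7
a_0=14:  p_0=14·1+0=14,  q_0=14·0+1=1
…
a_4=14:  p_4=14·244+43=3459,  q_4=14·17+3=241
…
a_6=1:  p_6=1·17539+3459=20998,  q_6=1·1222+241=1463
a_7=2:  p_7=2·20998+17539=59535,  q_7=2·1463+1222=4148
(x₁, y₁) = (59535, 4148);  59535² − 206·4148² = 1 ✓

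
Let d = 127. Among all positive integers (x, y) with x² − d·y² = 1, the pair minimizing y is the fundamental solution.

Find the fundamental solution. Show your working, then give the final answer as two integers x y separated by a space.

4730624 419775

√127 → a₀=11, period (3,1,2,2,7,11,7,2,2,1,3,22); ℓ=12 even so k=11
i=0: a=11 ⇒ p=11, q=1
i=1: a=3 ⇒ p=34, q=3
i=2: a=1 ⇒ p=45, q=4
…
i=4: a=2 ⇒ p=293, q=26
i=5: a=7 ⇒ p=2175, q=193
…
i=7: a=7 ⇒ p=171701, q=15236
…
i=9: a=2 ⇒ p=906941, q=80478
i=10: a=1 ⇒ p=1274561, q=113099
i=11: a=3 ⇒ p=4730624, q=419775
(x₁, y₁) = (4730624, 419775);  4730624² − 127·419775² = 1 ✓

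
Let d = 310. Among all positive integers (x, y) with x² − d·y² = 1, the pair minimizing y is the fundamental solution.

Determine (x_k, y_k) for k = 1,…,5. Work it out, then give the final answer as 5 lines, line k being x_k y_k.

[17; 1,1,1,1,5,…,1,1,34] for √310; ℓ=16 ⇒ convergent index 15
k=0  a_k=17  p_k/q_k = 17/1
…
k=2  a_k=1  p_k/q_k = 35/2
…
k=6  a_k=3  p_k/q_k = 1567/89
k=7  a_k=1  p_k/q_k = 2060/117
k=8  a_k=2  p_k/q_k = 5687/323
…
k=13  a_k=1  p_k/q_k = 333702/18953
k=14  a_k=1  p_k/q_k = 515017/29251
k=15  a_k=1  p_k/q_k = 848719/48204
→ (848719, 48204).  Check: 848719²=720323940961, 310·48204²=720323940960, difference 1.
n=2: (848719,48204)∘(848719,48204) = (848719·848719+310·48204·48204, 848719·48204+48204·848719) = (1440647881921,81823301352)
n=3: (1440647881921,81823301352)∘(848719,48204) = (848719·1440647881921+310·48204·81823301352, 848719·81823301352+48204·1440647881921) = (2445410459391369679,138889981000287972)
n=4: (2445410459391369679,138889981000287972)∘(848719,48204) = (848719·2445410459391369679+310·48204·138889981000287972, 848719·138889981000287972+48204·2445410459391369679) = (4150932639366927117300481,235757131569084991314384)
n=5: (4150932639366927117300481,235757131569084991314384)∘(848719,48204) = (848719·4150932639366927117300481+310·48204·235757131569084991314384, 848719·235757131569084991314384+48204·4150932639366927117300481) = (7045950797499272621676902497999,400183113896225599505705060220)

848719 48204
1440647881921 81823301352
2445410459391369679 138889981000287972
4150932639366927117300481 235757131569084991314384
7045950797499272621676902497999 400183113896225599505705060220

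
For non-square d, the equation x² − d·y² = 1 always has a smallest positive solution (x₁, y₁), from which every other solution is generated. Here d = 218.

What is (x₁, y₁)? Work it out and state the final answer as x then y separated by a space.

√218 → a₀=14, period (1,3,3,1,28); ℓ=5 odd so k=9
step 0: (14, 1)  from 14·(1,0) + (0,1)
step 1: (15, 1)  from 1·(14,1) + (1,0)
step 2: (59, 4)  from 3·(15,1) + (14,1)
…
step 4: (251, 17)  from 1·(192,13) + (59,4)
step 5: (7220, 489)  from 28·(251,17) + (192,13)
…
step 8: (96370, 6527)  from 3·(29633,2007) + (7471,506)
step 9: (126003, 8534)  from 1·(96370,6527) + (29633,2007)
(x₁, y₁) = (126003, 8534);  126003² − 218·8534² = 1 ✓

126003 8534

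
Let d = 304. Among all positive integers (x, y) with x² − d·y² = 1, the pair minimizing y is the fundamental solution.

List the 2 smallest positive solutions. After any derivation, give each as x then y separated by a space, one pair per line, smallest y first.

57799 3315
6681448801 383207370

√304 = [17; 2,3,2,1,1,1,1,1,2,3,2,34, …], period ℓ=12 (even) → k=11
step 0: (17, 1)  from 17·(1,0) + (0,1)
step 1: (35, 2)  from 2·(17,1) + (1,0)
…
step 6: (1081, 62)  from 1·(680,39) + (401,23)
step 7: (1761, 101)  from 1·(1081,62) + (680,39)
step 8: (2842, 163)  from 1·(1761,101) + (1081,62)
step 9: (7445, 427)  from 2·(2842,163) + (1761,101)
step 10: (25177, 1444)  from 3·(7445,427) + (2842,163)
step 11: (57799, 3315)  from 2·(25177,1444) + (7445,427)
fundamental: x₁=57799, y₁=3315  (since 3340724401 − 304·10989225 = 1)
(x_2, y_2) = (57799·57799 + 304·3315·3315, 57799·3315 + 3315·57799) = (6681448801, 383207370)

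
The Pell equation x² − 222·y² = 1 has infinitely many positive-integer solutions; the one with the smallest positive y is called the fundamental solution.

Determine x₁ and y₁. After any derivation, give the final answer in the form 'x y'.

149 10

√222 → a₀=14, period (1,8,1,28); ℓ=4 even so k=3
step 0: (14, 1)  from 14·(1,0) + (0,1)
step 1: (15, 1)  from 1·(14,1) + (1,0)
step 2: (134, 9)  from 8·(15,1) + (14,1)
step 3: (149, 10)  from 1·(134,9) + (15,1)
→ (149, 10).  Check: 149²=22201, 222·10²=22200, difference 1.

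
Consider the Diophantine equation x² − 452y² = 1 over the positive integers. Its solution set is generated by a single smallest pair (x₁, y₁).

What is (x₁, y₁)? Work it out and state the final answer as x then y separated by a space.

1204353 56648

[21; 3,1,5,3,10,3,5,1,3,42] for √452; ℓ=10 ⇒ convergent index 9
step 0: (21, 1)  from 21·(1,0) + (0,1)
step 1: (64, 3)  from 3·(21,1) + (1,0)
…
step 3: (489, 23)  from 5·(85,4) + (64,3)
step 4: (1552, 73)  from 3·(489,23) + (85,4)
step 5: (16009, 753)  from 10·(1552,73) + (489,23)
step 6: (49579, 2332)  from 3·(16009,753) + (1552,73)
…
step 8: (313483, 14745)  from 1·(263904,12413) + (49579,2332)
step 9: (1204353, 56648)  from 3·(313483,14745) + (263904,12413)
→ (1204353, 56648).  Check: 1204353²=1450466148609, 452·56648²=1450466148608, difference 1.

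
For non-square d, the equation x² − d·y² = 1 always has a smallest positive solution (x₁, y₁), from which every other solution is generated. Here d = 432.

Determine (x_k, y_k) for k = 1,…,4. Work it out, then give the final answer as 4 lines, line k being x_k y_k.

1351 65
3650401 175630
9863382151 474552195
26650854921601 1282239855260

[20; 1,3,1,1,1,3,1,40] for √432; ℓ=8 ⇒ convergent index 7
step 0: (20, 1)  from 20·(1,0) + (0,1)
step 1: (21, 1)  from 1·(20,1) + (1,0)
…
step 5: (291, 14)  from 1·(187,9) + (104,5)
step 6: (1060, 51)  from 3·(291,14) + (187,9)
step 7: (1351, 65)  from 1·(1060,51) + (291,14)
fundamental: x₁=1351, y₁=65  (since 1825201 − 432·4225 = 1)
n=2: (1351,65)∘(1351,65) = (1351·1351+432·65·65, 1351·65+65·1351) = (3650401,175630)
n=3: (3650401,175630)∘(1351,65) = (1351·3650401+432·65·175630, 1351·175630+65·3650401) = (9863382151,474552195)
n=4: (9863382151,474552195)∘(1351,65) = (1351·9863382151+432·65·474552195, 1351·474552195+65·9863382151) = (26650854921601,1282239855260)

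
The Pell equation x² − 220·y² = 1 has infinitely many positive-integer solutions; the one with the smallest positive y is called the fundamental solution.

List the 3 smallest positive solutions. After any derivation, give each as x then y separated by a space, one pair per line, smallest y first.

89 6
15841 1068
2819609 190098

[14; 1,4,1,28] for √220; ℓ=4 ⇒ convergent index 3
k=0  a_k=14  p_k/q_k = 14/1
…
k=2  a_k=4  p_k/q_k = 74/5
k=3  a_k=1  p_k/q_k = 89/6
→ (89, 6).  Check: 89²=7921, 220·6²=7920, difference 1.
n=2: (89,6)∘(89,6) = (89·89+220·6·6, 89·6+6·89) = (15841,1068)
n=3: (15841,1068)∘(89,6) = (89·15841+220·6·1068, 89·1068+6·15841) = (2819609,190098)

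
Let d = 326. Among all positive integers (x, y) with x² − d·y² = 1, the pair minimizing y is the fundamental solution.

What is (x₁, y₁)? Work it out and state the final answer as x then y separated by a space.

325 18

d=326: √d = [18; 18,36] (ℓ=2, even), read p_1/q_1
a_0=18:  p_0=18·1+0=18,  q_0=18·0+1=1
a_1=18:  p_1=18·18+1=325,  q_1=18·1+0=18
→ (325, 18).  Check: 325²=105625, 326·18²=105624, difference 1.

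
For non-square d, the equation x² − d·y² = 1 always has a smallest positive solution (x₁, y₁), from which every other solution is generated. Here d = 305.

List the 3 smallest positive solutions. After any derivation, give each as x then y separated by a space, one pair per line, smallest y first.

489 28
478241 27384
467719209 26781524

d=305: √d = [17; 2,6,2,34] (ℓ=4, even), read p_3/q_3
i=0: a=17 ⇒ p=17, q=1
…
i=2: a=6 ⇒ p=227, q=13
i=3: a=2 ⇒ p=489, q=28
fundamental: x₁=489, y₁=28  (since 239121 − 305·784 = 1)
(489+28√305)^2 = 478241 + 27384√305
(489+28√305)^3 = 467719209 + 26781524√305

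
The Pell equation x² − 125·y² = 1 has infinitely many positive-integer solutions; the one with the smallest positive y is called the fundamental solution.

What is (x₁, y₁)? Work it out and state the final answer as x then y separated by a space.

930249 83204

√125 → a₀=11, period (5,1,1,5,22); ℓ=5 odd so k=9
i=0: a=11 ⇒ p=11, q=1
i=1: a=5 ⇒ p=56, q=5
…
i=8: a=1 ⇒ p=167761, q=15005
i=9: a=5 ⇒ p=930249, q=83204
→ (930249, 83204).  Check: 930249²=865363202001, 125·83204²=865363202000, difference 1.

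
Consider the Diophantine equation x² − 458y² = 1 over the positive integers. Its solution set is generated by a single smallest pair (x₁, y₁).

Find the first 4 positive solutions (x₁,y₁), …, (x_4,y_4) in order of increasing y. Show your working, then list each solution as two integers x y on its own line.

√458 → a₀=21, period (2,2,42); ℓ=3 odd so k=5
step 0: (21, 1)  from 21·(1,0) + (0,1)
step 1: (43, 2)  from 2·(21,1) + (1,0)
…
step 3: (4537, 212)  from 42·(107,5) + (43,2)
step 4: (9181, 429)  from 2·(4537,212) + (107,5)
step 5: (22899, 1070)  from 2·(9181,429) + (4537,212)
(x₁, y₁) = (22899, 1070);  22899² − 458·1070² = 1 ✓
n=2: (22899,1070)∘(22899,1070) = (22899·22899+458·1070·1070, 22899·1070+1070·22899) = (1048728401,49003860)
n=3: (1048728401,49003860)∘(22899,1070) = (22899·1048728401+458·1070·49003860, 22899·49003860+1070·1048728401) = (48029663286099,2244278779210)
n=4: (48029663286099,2244278779210)∘(22899,1070) = (22899·48029663286099+458·1070·2244278779210, 22899·2244278779210+1070·48029663286099) = (2199662518128033601,102783479481255720)

22899 1070
1048728401 49003860
48029663286099 2244278779210
2199662518128033601 102783479481255720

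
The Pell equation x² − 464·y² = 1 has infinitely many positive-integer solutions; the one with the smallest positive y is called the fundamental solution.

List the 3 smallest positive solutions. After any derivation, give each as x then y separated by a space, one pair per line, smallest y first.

9801 455
192119201 8918910
3765920568201 174828473365

[21; 1,1,5,1,1,1,5,1,1,42] for √464; ℓ=10 ⇒ convergent index 9
a_0=21:  p_0=21·1+0=21,  q_0=21·0+1=1
a_1=1:  p_1=1·21+1=22,  q_1=1·1+0=1
…
a_4=1:  p_4=1·237+43=280,  q_4=1·11+2=13
a_5=1:  p_5=1·280+237=517,  q_5=1·13+11=24
a_6=1:  p_6=1·517+280=797,  q_6=1·24+13=37
a_7=5:  p_7=5·797+517=4502,  q_7=5·37+24=209
a_8=1:  p_8=1·4502+797=5299,  q_8=1·209+37=246
a_9=1:  p_9=1·5299+4502=9801,  q_9=1·246+209=455
(x₁, y₁) = (9801, 455);  9801² − 464·455² = 1 ✓
(x_2, y_2) = (9801·9801 + 464·455·455, 9801·455 + 455·9801) = (192119201, 8918910)
(x_3, y_3) = (9801·192119201 + 464·455·8918910, 9801·8918910 + 455·192119201) = (3765920568201, 174828473365)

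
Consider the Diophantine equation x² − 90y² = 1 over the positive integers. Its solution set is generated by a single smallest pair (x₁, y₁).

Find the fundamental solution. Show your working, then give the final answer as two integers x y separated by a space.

√90 = [9; 2,18, …], period ℓ=2 (even) → k=1
a_0=9:  p_0=9·1+0=9,  q_0=9·0+1=1
a_1=2:  p_1=2·9+1=19,  q_1=2·1+0=2
fundamental: x₁=19, y₁=2  (since 361 − 90·4 = 1)

19 2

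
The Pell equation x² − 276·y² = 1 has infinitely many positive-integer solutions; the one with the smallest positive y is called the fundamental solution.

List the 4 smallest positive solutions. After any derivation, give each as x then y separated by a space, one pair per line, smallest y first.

7775 468
120901249 7277400
1880014414175 113163569532
29234224019520001 1759693498945200

√276 = [16; 1,1,1,1,2,2,2,1,1,1,1,32, …], period ℓ=12 (even) → k=11
a_0=16:  p_0=16·1+0=16,  q_0=16·0+1=1
…
a_4=1:  p_4=1·50+33=83,  q_4=1·3+2=5
a_5=2:  p_5=2·83+50=216,  q_5=2·5+3=13
…
a_8=1:  p_8=1·1246+515=1761,  q_8=1·75+31=106
…
a_10=1:  p_10=1·3007+1761=4768,  q_10=1·181+106=287
a_11=1:  p_11=1·4768+3007=7775,  q_11=1·287+181=468
fundamental: x₁=7775, y₁=468  (since 60450625 − 276·219024 = 1)
(x_2, y_2) = (7775·7775 + 276·468·468, 7775·468 + 468·7775) = (120901249, 7277400)
(x_3, y_3) = (7775·120901249 + 276·468·7277400, 7775·7277400 + 468·120901249) = (1880014414175, 113163569532)
(x_4, y_4) = (7775·1880014414175 + 276·468·113163569532, 7775·113163569532 + 468·1880014414175) = (29234224019520001, 1759693498945200)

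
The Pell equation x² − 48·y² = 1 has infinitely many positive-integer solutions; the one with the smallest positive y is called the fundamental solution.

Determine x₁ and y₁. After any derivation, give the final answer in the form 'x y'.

[6; 1,12] for √48; ℓ=2 ⇒ convergent index 1
a_0=6:  p_0=6·1+0=6,  q_0=6·0+1=1
a_1=1:  p_1=1·6+1=7,  q_1=1·1+0=1
→ (7, 1).  Check: 7²=49, 48·1²=48, difference 1.

7 1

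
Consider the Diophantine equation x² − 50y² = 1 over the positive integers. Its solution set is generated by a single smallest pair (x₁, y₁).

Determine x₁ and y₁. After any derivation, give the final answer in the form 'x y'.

99 14

[7; 14] for √50; ℓ=1 ⇒ convergent index 1
step 0: (7, 1)  from 7·(1,0) + (0,1)
step 1: (99, 14)  from 14·(7,1) + (1,0)
fundamental: x₁=99, y₁=14  (since 9801 − 50·196 = 1)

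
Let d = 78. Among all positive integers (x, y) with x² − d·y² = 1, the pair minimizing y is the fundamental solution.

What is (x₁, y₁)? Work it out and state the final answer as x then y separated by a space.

53 6

√78 → a₀=8, period (1,4,1,16); ℓ=4 even so k=3
k=0  a_k=8  p_k/q_k = 8/1
k=1  a_k=1  p_k/q_k = 9/1
k=2  a_k=4  p_k/q_k = 44/5
k=3  a_k=1  p_k/q_k = 53/6
fundamental: x₁=53, y₁=6  (since 2809 − 78·36 = 1)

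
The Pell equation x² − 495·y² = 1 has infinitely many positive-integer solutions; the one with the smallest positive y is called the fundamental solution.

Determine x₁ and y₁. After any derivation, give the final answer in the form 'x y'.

89 4

[22; 4,44] for √495; ℓ=2 ⇒ convergent index 1
a_0=22:  p_0=22·1+0=22,  q_0=22·0+1=1
a_1=4:  p_1=4·22+1=89,  q_1=4·1+0=4
(x₁, y₁) = (89, 4);  89² − 495·4² = 1 ✓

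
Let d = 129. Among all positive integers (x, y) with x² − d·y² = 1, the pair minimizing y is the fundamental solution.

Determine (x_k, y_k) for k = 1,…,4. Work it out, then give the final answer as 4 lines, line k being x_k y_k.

√129 = [11; 2,1,3,1,6,1,3,1,2,22, …], period ℓ=10 (even) → k=9
step 0: (11, 1)  from 11·(1,0) + (0,1)
…
step 7: (4793, 422)  from 3·(1238,109) + (1079,95)
step 8: (6031, 531)  from 1·(4793,422) + (1238,109)
step 9: (16855, 1484)  from 2·(6031,531) + (4793,422)
→ (16855, 1484).  Check: 16855²=284091025, 129·1484²=284091024, difference 1.
(x_2, y_2) = (16855·16855 + 129·1484·1484, 16855·1484 + 1484·16855) = (568182049, 50025640)
(x_3, y_3) = (16855·568182049 + 129·1484·50025640, 16855·50025640 + 1484·568182049) = (19153416854935, 1686364322916)
(x_4, y_4) = (16855·19153416854935 + 129·1484·1686364322916, 16855·1686364322916 + 1484·19153416854935) = (645661681611676801, 56847341275472720)

16855 1484
568182049 50025640
19153416854935 1686364322916
645661681611676801 56847341275472720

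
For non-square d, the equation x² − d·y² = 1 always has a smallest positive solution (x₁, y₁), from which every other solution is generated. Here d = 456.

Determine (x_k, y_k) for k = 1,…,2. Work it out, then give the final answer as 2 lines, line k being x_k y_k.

1025 48
2101249 98400

√456 → a₀=21, period (2,1,4,1,2,42); ℓ=6 even so k=5
i=0: a=21 ⇒ p=21, q=1
…
i=3: a=4 ⇒ p=299, q=14
i=4: a=1 ⇒ p=363, q=17
i=5: a=2 ⇒ p=1025, q=48
fundamental: x₁=1025, y₁=48  (since 1050625 − 456·2304 = 1)
(x_2, y_2) = (1025·1025 + 456·48·48, 1025·48 + 48·1025) = (2101249, 98400)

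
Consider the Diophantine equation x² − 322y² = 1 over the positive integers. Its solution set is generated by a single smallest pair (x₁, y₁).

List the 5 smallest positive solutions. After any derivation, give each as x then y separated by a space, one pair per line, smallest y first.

[17; 1,16,1,34] for √322; ℓ=4 ⇒ convergent index 3
a_0=17:  p_0=17·1+0=17,  q_0=17·0+1=1
a_1=1:  p_1=1·17+1=18,  q_1=1·1+0=1
a_2=16:  p_2=16·18+17=305,  q_2=16·1+1=17
a_3=1:  p_3=1·305+18=323,  q_3=1·17+1=18
fundamental: x₁=323, y₁=18  (since 104329 − 322·324 = 1)
(323+18√322)^2 = 208657 + 11628√322
(323+18√322)^3 = 134792099 + 7511670√322
(323+18√322)^4 = 87075487297 + 4852527192√322
(323+18√322)^5 = 56250630001763 + 3134725054362√322

323 18
208657 11628
134792099 7511670
87075487297 4852527192
56250630001763 3134725054362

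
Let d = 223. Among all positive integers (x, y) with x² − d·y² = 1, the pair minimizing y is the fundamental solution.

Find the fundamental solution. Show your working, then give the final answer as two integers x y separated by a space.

√223 → a₀=14, period (1,13,1,28); ℓ=4 even so k=3
a_0=14:  p_0=14·1+0=14,  q_0=14·0+1=1
a_1=1:  p_1=1·14+1=15,  q_1=1·1+0=1
a_2=13:  p_2=13·15+14=209,  q_2=13·1+1=14
a_3=1:  p_3=1·209+15=224,  q_3=1·14+1=15
→ (224, 15).  Check: 224²=50176, 223·15²=50175, difference 1.

224 15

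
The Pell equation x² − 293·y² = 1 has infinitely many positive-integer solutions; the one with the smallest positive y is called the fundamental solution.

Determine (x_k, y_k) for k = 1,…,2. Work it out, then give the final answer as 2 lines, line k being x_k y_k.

√293 → a₀=17, period (8,1,1,8,34); ℓ=5 odd so k=9
step 0: (17, 1)  from 17·(1,0) + (0,1)
step 1: (137, 8)  from 8·(17,1) + (1,0)
step 2: (154, 9)  from 1·(137,8) + (17,1)
step 3: (291, 17)  from 1·(154,9) + (137,8)
…
step 5: (84679, 4947)  from 34·(2482,145) + (291,17)
step 6: (679914, 39721)  from 8·(84679,4947) + (2482,145)
…
step 8: (1444507, 84389)  from 1·(764593,44668) + (679914,39721)
step 9: (12320649, 719780)  from 8·(1444507,84389) + (764593,44668)
(x₁, y₁) = (12320649, 719780);  12320649² − 293·719780² = 1 ✓
n=2: (12320649,719780)∘(12320649,719780) = (12320649·12320649+293·719780·719780, 12320649·719780+719780·12320649) = (303596783562401,17736313474440)

12320649 719780
303596783562401 17736313474440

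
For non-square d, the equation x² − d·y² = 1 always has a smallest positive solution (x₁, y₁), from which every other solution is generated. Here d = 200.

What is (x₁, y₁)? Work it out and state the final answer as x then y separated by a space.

99 7

d=200: √d = [14; 7,28] (ℓ=2, even), read p_1/q_1
a_0=14:  p_0=14·1+0=14,  q_0=14·0+1=1
a_1=7:  p_1=7·14+1=99,  q_1=7·1+0=7
fundamental: x₁=99, y₁=7  (since 9801 − 200·49 = 1)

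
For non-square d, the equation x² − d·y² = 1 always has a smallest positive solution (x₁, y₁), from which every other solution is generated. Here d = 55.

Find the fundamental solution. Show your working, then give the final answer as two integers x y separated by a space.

[7; 2,2,2,14] for √55; ℓ=4 ⇒ convergent index 3
k=0  a_k=7  p_k/q_k = 7/1
…
k=2  a_k=2  p_k/q_k = 37/5
k=3  a_k=2  p_k/q_k = 89/12
→ (89, 12).  Check: 89²=7921, 55·12²=7920, difference 1.

89 12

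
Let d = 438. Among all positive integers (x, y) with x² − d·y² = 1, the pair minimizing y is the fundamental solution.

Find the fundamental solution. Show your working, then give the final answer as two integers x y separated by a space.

√438 → a₀=20, period (1,12,1,40); ℓ=4 even so k=3
a_0=20:  p_0=20·1+0=20,  q_0=20·0+1=1
…
a_2=12:  p_2=12·21+20=272,  q_2=12·1+1=13
a_3=1:  p_3=1·272+21=293,  q_3=1·13+1=14
(x₁, y₁) = (293, 14);  293² − 438·14² = 1 ✓

293 14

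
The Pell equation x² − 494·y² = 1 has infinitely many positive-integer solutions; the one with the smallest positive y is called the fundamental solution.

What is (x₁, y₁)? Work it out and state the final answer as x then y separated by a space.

d=494: √d = [22; 4,2,2,1,2,1,2,2,4,44] (ℓ=10, even), read p_9/q_9
k=0  a_k=22  p_k/q_k = 22/1
…
k=2  a_k=2  p_k/q_k = 200/9
…
k=4  a_k=1  p_k/q_k = 689/31
k=5  a_k=2  p_k/q_k = 1867/84
…
k=7  a_k=2  p_k/q_k = 6979/314
k=8  a_k=2  p_k/q_k = 16514/743
k=9  a_k=4  p_k/q_k = 73035/3286
→ (73035, 3286).  Check: 73035²=5334111225, 494·3286²=5334111224, difference 1.

73035 3286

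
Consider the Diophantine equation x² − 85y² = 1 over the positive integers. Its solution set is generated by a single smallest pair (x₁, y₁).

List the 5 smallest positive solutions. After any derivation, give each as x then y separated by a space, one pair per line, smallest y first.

285769 30996
163327842721 17715391848
93348068572789129 10125019625991228
53351968415791425367681 5786833466982059076816
30492677324331251603220874249 3307395226041867061019271780

[9; 4,1,1,4,18] for √85; ℓ=5 ⇒ convergent index 9
a_0=9:  p_0=9·1+0=9,  q_0=9·0+1=1
a_1=4:  p_1=4·9+1=37,  q_1=4·1+0=4
a_2=1:  p_2=1·37+9=46,  q_2=1·4+1=5
a_3=1:  p_3=1·46+37=83,  q_3=1·5+4=9
a_4=4:  p_4=4·83+46=378,  q_4=4·9+5=41
…
a_7=1:  p_7=1·27926+6887=34813,  q_7=1·3029+747=3776
a_8=1:  p_8=1·34813+27926=62739,  q_8=1·3776+3029=6805
a_9=4:  p_9=4·62739+34813=285769,  q_9=4·6805+3776=30996
→ (285769, 30996).  Check: 285769²=81663921361, 85·30996²=81663921360, difference 1.
(285769+30996√85)^2 = 163327842721 + 17715391848√85
(285769+30996√85)^3 = 93348068572789129 + 10125019625991228√85
(285769+30996√85)^4 = 53351968415791425367681 + 5786833466982059076816√85
(285769+30996√85)^5 = 30492677324331251603220874249 + 3307395226041867061019271780√85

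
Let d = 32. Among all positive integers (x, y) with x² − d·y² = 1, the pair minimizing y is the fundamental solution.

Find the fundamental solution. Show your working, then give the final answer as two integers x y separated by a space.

17 3

√32 → a₀=5, period (1,1,1,10); ℓ=4 even so k=3
k=0  a_k=5  p_k/q_k = 5/1
k=1  a_k=1  p_k/q_k = 6/1
k=2  a_k=1  p_k/q_k = 11/2
k=3  a_k=1  p_k/q_k = 17/3
→ (17, 3).  Check: 17²=289, 32·3²=288, difference 1.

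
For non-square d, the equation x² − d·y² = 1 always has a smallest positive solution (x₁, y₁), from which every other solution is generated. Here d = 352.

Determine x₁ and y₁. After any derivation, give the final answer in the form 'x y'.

√352 = [18; 1,3,5,9,5,3,1,36, …], period ℓ=8 (even) → k=7
k=0  a_k=18  p_k/q_k = 18/1
…
k=5  a_k=5  p_k/q_k = 18499/986
k=6  a_k=3  p_k/q_k = 59118/3151
k=7  a_k=1  p_k/q_k = 77617/4137
(x₁, y₁) = (77617, 4137);  77617² − 352·4137² = 1 ✓

77617 4137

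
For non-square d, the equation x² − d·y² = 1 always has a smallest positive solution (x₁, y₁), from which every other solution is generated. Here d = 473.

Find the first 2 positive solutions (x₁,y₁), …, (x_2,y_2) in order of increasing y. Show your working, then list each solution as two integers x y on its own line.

87 4
15137 696

[21; 1,2,1,42] for √473; ℓ=4 ⇒ convergent index 3
a_0=21:  p_0=21·1+0=21,  q_0=21·0+1=1
a_1=1:  p_1=1·21+1=22,  q_1=1·1+0=1
a_2=2:  p_2=2·22+21=65,  q_2=2·1+1=3
a_3=1:  p_3=1·65+22=87,  q_3=1·3+1=4
fundamental: x₁=87, y₁=4  (since 7569 − 473·16 = 1)
k=2:  x_2 = 87·87+473·4·4 = 15137,  y_2 = 87·4+4·87 = 696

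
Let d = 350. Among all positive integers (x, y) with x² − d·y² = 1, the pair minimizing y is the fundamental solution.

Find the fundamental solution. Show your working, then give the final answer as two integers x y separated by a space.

√350 → a₀=18, period (1,2,2,2,1,36); ℓ=6 even so k=5
k=0  a_k=18  p_k/q_k = 18/1
k=1  a_k=1  p_k/q_k = 19/1
k=2  a_k=2  p_k/q_k = 56/3
k=3  a_k=2  p_k/q_k = 131/7
k=4  a_k=2  p_k/q_k = 318/17
k=5  a_k=1  p_k/q_k = 449/24
fundamental: x₁=449, y₁=24  (since 201601 − 350·576 = 1)

449 24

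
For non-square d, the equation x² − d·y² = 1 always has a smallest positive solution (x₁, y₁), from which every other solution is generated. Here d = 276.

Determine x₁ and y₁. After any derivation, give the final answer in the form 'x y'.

[16; 1,1,1,1,2,2,2,1,1,1,1,32] for √276; ℓ=12 ⇒ convergent index 11
a_0=16:  p_0=16·1+0=16,  q_0=16·0+1=1
a_1=1:  p_1=1·16+1=17,  q_1=1·1+0=1
a_2=1:  p_2=1·17+16=33,  q_2=1·1+1=2
a_3=1:  p_3=1·33+17=50,  q_3=1·2+1=3
a_4=1:  p_4=1·50+33=83,  q_4=1·3+2=5
a_5=2:  p_5=2·83+50=216,  q_5=2·5+3=13
a_6=2:  p_6=2·216+83=515,  q_6=2·13+5=31
a_7=2:  p_7=2·515+216=1246,  q_7=2·31+13=75
a_8=1:  p_8=1·1246+515=1761,  q_8=1·75+31=106
a_9=1:  p_9=1·1761+1246=3007,  q_9=1·106+75=181
a_10=1:  p_10=1·3007+1761=4768,  q_10=1·181+106=287
a_11=1:  p_11=1·4768+3007=7775,  q_11=1·287+181=468
fundamental: x₁=7775, y₁=468  (since 60450625 − 276·219024 = 1)

7775 468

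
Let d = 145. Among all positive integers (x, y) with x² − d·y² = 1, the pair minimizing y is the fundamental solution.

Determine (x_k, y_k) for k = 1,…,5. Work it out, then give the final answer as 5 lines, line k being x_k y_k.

289 24
167041 13872
96549409 8017992
55805391361 4634385504
32255419657249 2678666803320

d=145: √d = [12; 24] (ℓ=1, odd), read p_1/q_1
k=0  a_k=12  p_k/q_k = 12/1
k=1  a_k=24  p_k/q_k = 289/24
fundamental: x₁=289, y₁=24  (since 83521 − 145·576 = 1)
(x_2, y_2) = (289·289 + 145·24·24, 289·24 + 24·289) = (167041, 13872)
(x_3, y_3) = (289·167041 + 145·24·13872, 289·13872 + 24·167041) = (96549409, 8017992)
(x_4, y_4) = (289·96549409 + 145·24·8017992, 289·8017992 + 24·96549409) = (55805391361, 4634385504)
(x_5, y_5) = (289·55805391361 + 145·24·4634385504, 289·4634385504 + 24·55805391361) = (32255419657249, 2678666803320)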